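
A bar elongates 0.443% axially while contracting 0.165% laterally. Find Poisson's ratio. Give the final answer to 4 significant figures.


nu = -epsilon_lat / epsilon_axial
Lateral strain is contraction (negative), so using magnitudes:
nu = 0.165 / 0.443
nu = 0.3725


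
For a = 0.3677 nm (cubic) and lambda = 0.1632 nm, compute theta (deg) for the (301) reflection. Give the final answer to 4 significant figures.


d = a / sqrt(h^2+k^2+l^2)
d = 0.3677 / sqrt(10) = 0.116277 nm
lambda = 2*d*sin(theta)  =>  sin(theta) = lambda / (2*d)
sin(theta) = 0.1632 / (2 * 0.116277) = 0.701773
theta = 44.57 deg


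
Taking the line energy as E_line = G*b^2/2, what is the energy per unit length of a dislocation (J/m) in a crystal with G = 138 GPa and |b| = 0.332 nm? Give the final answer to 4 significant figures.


E = G*b^2/2
b = 0.332 nm = 3.32e-10 m
G = 138 GPa = 1.38e+11 Pa
E = 0.5 * 1.38e+11 * (3.32e-10)^2
E = 7.605e-09 J/m


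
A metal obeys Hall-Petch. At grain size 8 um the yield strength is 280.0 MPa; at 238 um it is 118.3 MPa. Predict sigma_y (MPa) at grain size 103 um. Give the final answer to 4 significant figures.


sigma_y = sigma0 + k / sqrt(d)
1/sqrt(d1) = 1/sqrt(8e-06) = 353.553;  1/sqrt(d2) = 64.8204
k = (sigma1 - sigma2) / (1/sqrt(d1) - 1/sqrt(d2)) = (280.0 - 118.3) / (353.553 - 64.8204) = 0.560033 MPa*m^0.5
sigma0 = sigma1 - k/sqrt(d1) = 280.0 - 0.560033*353.553 = 81.9985 MPa
sigma_y(d3) = 81.9985 + 0.560033 / sqrt(1.03e-04) = 137.2 MPa


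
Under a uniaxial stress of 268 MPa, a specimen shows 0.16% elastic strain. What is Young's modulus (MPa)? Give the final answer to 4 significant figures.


E = sigma / epsilon
epsilon = 0.16% = 1.6e-03
E = 268 / 1.6e-03
E = 167500 MPa


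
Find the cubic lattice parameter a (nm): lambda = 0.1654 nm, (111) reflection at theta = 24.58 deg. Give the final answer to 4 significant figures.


d = lambda / (2*sin(theta))
d = 0.1654 / (2*sin(24.58 deg))
d = 0.198816 nm
a = d * sqrt(h^2+k^2+l^2) = 0.198816 * sqrt(3)
a = 0.3444 nm


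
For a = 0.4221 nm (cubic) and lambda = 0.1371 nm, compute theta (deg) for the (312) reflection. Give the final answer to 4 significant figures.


d = a / sqrt(h^2+k^2+l^2)
d = 0.4221 / sqrt(14) = 0.112811 nm
lambda = 2*d*sin(theta)  =>  sin(theta) = lambda / (2*d)
sin(theta) = 0.1371 / (2 * 0.112811) = 0.607654
theta = 37.42 deg


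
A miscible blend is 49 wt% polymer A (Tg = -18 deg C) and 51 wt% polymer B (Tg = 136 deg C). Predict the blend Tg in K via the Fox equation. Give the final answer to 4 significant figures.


1/Tg = w1/Tg1 + w2/Tg2 (in Kelvin)
Tg1 = 255.15 K, Tg2 = 409.15 K
1/Tg = 0.49/255.15 + 0.51/409.15
Tg = 315.8 K


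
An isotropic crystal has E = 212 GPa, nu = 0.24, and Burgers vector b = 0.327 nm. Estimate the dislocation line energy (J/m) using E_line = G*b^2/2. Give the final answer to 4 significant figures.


Step 1: G = E / (2*(1+nu))
G = 212 / (2*(1+0.24)) = 85.4839 GPa = 8.54839e+10 Pa
Step 2: E_line = G*b^2/2
b = 0.327 nm = 3.27e-10 m
E_line = 0.5 * 8.54839e+10 * (3.27e-10)^2 = 4.57e-09 J/m


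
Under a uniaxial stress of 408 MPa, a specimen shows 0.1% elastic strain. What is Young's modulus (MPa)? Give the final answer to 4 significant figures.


E = sigma / epsilon
epsilon = 0.1% = 1e-03
E = 408 / 1e-03
E = 408000 MPa


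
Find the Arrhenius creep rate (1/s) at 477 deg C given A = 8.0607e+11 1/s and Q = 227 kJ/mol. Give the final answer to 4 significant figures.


rate = A * exp(-Q / (R*T))
T = 477 + 273.15 = 750.15 K
rate = 8.0607e+11 * exp(-227e3 / (8.314 * 750.15))
rate = 1.257e-04 1/s


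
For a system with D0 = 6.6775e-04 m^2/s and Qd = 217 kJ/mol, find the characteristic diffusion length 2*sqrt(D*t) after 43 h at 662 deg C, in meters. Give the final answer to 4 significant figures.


Step 1: D = D0 * exp(-Qd/(R*T))
T = 935.15 K
D = 6.6775e-04 * exp(-217e3 / (8.314 * 935.15)) = 5.04911e-16 m^2/s
Step 2: L = 2*sqrt(D*t)
t = 43 h = 154800 s
L = 2*sqrt(5.04911e-16 * 154800) = 1.768e-05 m


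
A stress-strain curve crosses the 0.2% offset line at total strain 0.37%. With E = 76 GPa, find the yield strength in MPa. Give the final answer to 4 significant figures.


Offset strain = 0.002
Elastic strain at yield = total_strain - offset = 3.7e-03 - 0.002 = 1.7e-03
sigma_y = E * elastic_strain = 76000 * 1.7e-03
sigma_y = 129.2 MPa


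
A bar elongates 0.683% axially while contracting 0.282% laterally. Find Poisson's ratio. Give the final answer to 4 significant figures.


nu = -epsilon_lat / epsilon_axial
Lateral strain is contraction (negative), so using magnitudes:
nu = 0.282 / 0.683
nu = 0.4129


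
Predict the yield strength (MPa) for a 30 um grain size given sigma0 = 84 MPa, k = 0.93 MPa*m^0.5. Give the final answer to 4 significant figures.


sigma_y = sigma0 + k / sqrt(d)
d = 30 um = 3e-05 m
sigma_y = 84 + 0.93 / sqrt(3e-05)
sigma_y = 253.8 MPa


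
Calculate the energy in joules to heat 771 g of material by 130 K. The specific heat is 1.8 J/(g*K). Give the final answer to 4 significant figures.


Q = m * cp * dT
Q = 771 * 1.8 * 130
Q = 180400 J


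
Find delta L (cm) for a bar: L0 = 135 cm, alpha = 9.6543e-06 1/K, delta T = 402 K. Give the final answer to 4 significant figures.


dL = L0 * alpha * dT
dL = 135 * 9.6543e-06 * 402
dL = 0.5239 cm


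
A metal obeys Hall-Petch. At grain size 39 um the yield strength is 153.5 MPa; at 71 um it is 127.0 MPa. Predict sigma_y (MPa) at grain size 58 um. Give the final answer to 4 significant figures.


sigma_y = sigma0 + k / sqrt(d)
1/sqrt(d1) = 1/sqrt(3.9e-05) = 160.128;  1/sqrt(d2) = 118.678
k = (sigma1 - sigma2) / (1/sqrt(d1) - 1/sqrt(d2)) = (153.5 - 127.0) / (160.128 - 118.678) = 0.639325 MPa*m^0.5
sigma0 = sigma1 - k/sqrt(d1) = 153.5 - 0.639325*160.128 = 51.1261 MPa
sigma_y(d3) = 51.1261 + 0.639325 / sqrt(5.8e-05) = 135.1 MPa


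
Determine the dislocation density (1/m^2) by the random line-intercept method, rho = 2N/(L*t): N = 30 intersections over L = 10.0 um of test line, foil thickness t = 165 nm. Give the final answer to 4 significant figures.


rho = 2N / (L * t)
L = 10.0 um = 1e-05 m, t = 165 nm = 1.65e-07 m
rho = 2 * 30 / (1e-05 * 1.65e-07)
rho = 3.636e+13 1/m^2


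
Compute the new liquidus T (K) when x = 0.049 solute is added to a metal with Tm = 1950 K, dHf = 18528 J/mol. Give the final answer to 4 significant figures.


dT = R*Tm^2*x / dHf
dT = 8.314 * 1950^2 * 0.049 / 18528
dT = 83.6078 K
T_new = 1950 - 83.6078 = 1866 K


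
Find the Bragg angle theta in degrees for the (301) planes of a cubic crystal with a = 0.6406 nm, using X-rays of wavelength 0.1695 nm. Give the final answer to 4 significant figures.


d = a / sqrt(h^2+k^2+l^2)
d = 0.6406 / sqrt(10) = 0.202576 nm
lambda = 2*d*sin(theta)  =>  sin(theta) = lambda / (2*d)
sin(theta) = 0.1695 / (2 * 0.202576) = 0.418363
theta = 24.73 deg


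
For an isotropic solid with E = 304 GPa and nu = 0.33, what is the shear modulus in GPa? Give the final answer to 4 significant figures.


G = E / (2*(1+nu))
G = 304 / (2*(1+0.33))
G = 114.3 GPa


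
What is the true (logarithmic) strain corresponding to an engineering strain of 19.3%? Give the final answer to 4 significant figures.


epsilon_true = ln(1 + epsilon_eng)
epsilon_true = ln(1 + 0.193)
epsilon_true = 0.1765


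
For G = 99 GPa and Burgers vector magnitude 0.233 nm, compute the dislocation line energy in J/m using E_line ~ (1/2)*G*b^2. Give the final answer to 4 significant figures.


E = G*b^2/2
b = 0.233 nm = 2.33e-10 m
G = 99 GPa = 9.9e+10 Pa
E = 0.5 * 9.9e+10 * (2.33e-10)^2
E = 2.687e-09 J/m


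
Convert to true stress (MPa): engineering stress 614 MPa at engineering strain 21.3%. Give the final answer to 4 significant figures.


sigma_true = sigma_eng * (1 + epsilon_eng)
sigma_true = 614 * (1 + 0.213)
sigma_true = 744.8 MPa


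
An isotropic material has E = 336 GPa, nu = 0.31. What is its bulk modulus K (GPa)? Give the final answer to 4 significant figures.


K = E / (3*(1-2*nu))
K = 336 / (3*(1-2*0.31))
K = 294.7 GPa


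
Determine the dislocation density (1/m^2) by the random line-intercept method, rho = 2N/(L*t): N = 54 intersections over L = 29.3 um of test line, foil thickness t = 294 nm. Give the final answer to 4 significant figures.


rho = 2N / (L * t)
L = 29.3 um = 2.93e-05 m, t = 294 nm = 2.94e-07 m
rho = 2 * 54 / (2.93e-05 * 2.94e-07)
rho = 1.254e+13 1/m^2


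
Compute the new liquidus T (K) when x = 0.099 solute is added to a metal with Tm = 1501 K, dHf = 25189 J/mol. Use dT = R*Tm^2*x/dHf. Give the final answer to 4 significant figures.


dT = R*Tm^2*x / dHf
dT = 8.314 * 1501^2 * 0.099 / 25189
dT = 73.62 K
T_new = 1501 - 73.62 = 1427 K


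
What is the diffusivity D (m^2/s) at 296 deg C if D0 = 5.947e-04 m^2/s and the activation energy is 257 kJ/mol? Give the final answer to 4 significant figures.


D = D0 * exp(-Qd / (R*T))
T = 569.15 K
D = 5.947e-04 * exp(-257e3 / (8.314 * 569.15))
D = 1.538e-27 m^2/s


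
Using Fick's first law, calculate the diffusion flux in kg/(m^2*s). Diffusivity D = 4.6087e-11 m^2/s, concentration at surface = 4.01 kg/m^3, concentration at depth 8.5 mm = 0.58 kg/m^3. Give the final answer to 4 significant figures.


J = -D * (dC/dx) = D * (C1 - C2) / dx
J = 4.6087e-11 * (4.01 - 0.58) / 8.5e-03
J = 1.86e-08 kg/(m^2*s)


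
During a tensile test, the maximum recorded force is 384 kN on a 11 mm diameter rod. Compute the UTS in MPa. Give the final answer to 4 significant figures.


A0 = pi*(d/2)^2 = pi*(11/2)^2 = 95.0332 mm^2
UTS = F_max / A0 = 384*1000 / 95.0332
UTS = 4041 MPa


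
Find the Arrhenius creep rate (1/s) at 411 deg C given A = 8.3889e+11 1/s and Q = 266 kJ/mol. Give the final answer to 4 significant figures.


rate = A * exp(-Q / (R*T))
T = 411 + 273.15 = 684.15 K
rate = 8.3889e+11 * exp(-266e3 / (8.314 * 684.15))
rate = 4.111e-09 1/s


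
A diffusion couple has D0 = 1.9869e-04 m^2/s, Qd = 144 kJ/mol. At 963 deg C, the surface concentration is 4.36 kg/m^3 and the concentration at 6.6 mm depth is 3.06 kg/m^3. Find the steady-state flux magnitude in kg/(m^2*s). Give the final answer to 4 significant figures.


Step 1: D = D0 * exp(-Qd/(R*T))
T = 963 + 273.15 = 1236.15 K
D = 1.9869e-04 * exp(-144e3 / (8.314 * 1236.15)) = 1.63345e-10 m^2/s
Step 2: J = D * (C1 - C2) / dx
J = 1.63345e-10 * (4.36 - 3.06) / 6.6e-03
J = 3.217e-08 kg/(m^2*s)


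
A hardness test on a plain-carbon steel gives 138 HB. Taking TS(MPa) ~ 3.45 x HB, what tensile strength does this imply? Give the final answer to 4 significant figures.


TS (MPa) = 3.45 * HB
TS = 3.45 * 138
TS = 476.1 MPa


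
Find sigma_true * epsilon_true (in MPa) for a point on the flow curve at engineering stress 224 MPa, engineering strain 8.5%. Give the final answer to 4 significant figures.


sigma_true = sigma_eng * (1 + epsilon_eng)
sigma_true = 224 * (1 + 0.085) = 243.04 MPa
epsilon_true = ln(1 + epsilon_eng)
epsilon_true = ln(1 + 0.085) = 0.08158
sigma_true * epsilon_true = 243.04 * 0.08158 = 19.83 MPa


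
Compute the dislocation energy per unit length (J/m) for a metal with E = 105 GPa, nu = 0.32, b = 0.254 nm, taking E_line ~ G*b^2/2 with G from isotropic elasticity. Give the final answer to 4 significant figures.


Step 1: G = E / (2*(1+nu))
G = 105 / (2*(1+0.32)) = 39.7727 GPa = 3.97727e+10 Pa
Step 2: E_line = G*b^2/2
b = 0.254 nm = 2.54e-10 m
E_line = 0.5 * 3.97727e+10 * (2.54e-10)^2 = 1.283e-09 J/m


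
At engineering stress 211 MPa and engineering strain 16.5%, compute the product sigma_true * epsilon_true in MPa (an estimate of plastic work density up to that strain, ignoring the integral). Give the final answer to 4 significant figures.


sigma_true = sigma_eng * (1 + epsilon_eng)
sigma_true = 211 * (1 + 0.165) = 245.815 MPa
epsilon_true = ln(1 + epsilon_eng)
epsilon_true = ln(1 + 0.165) = 0.152721
sigma_true * epsilon_true = 245.815 * 0.152721 = 37.54 MPa


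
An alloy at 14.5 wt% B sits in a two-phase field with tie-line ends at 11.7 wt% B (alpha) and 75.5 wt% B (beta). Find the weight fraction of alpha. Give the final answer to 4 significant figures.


f_alpha = (C_beta - C0) / (C_beta - C_alpha)
f_alpha = (75.5 - 14.5) / (75.5 - 11.7)
f_alpha = 0.9561


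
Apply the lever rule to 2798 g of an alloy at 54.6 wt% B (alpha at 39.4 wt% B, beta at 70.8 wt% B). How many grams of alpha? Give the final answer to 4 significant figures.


f_alpha = (C_beta - C0) / (C_beta - C_alpha)
f_alpha = (70.8 - 54.6) / (70.8 - 39.4) = 0.515924
m_alpha = f_alpha * m_total = 0.515924 * 2798 = 1444 g


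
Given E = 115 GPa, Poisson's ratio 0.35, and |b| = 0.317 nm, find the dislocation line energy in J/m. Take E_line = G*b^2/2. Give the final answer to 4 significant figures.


Step 1: G = E / (2*(1+nu))
G = 115 / (2*(1+0.35)) = 42.5926 GPa = 4.25926e+10 Pa
Step 2: E_line = G*b^2/2
b = 0.317 nm = 3.17e-10 m
E_line = 0.5 * 4.25926e+10 * (3.17e-10)^2 = 2.14e-09 J/m


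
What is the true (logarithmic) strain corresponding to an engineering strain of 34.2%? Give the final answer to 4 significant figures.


epsilon_true = ln(1 + epsilon_eng)
epsilon_true = ln(1 + 0.342)
epsilon_true = 0.2942


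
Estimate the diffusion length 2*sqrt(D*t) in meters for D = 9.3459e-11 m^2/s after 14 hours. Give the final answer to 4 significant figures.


t = 14 hr = 50400 s
Diffusion length = 2*sqrt(D*t)
= 2*sqrt(9.3459e-11 * 50400)
= 4.341e-03 m


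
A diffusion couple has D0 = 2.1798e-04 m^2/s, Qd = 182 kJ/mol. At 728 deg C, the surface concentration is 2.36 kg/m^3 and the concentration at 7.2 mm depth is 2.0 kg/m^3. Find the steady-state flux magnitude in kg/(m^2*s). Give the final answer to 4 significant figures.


Step 1: D = D0 * exp(-Qd/(R*T))
T = 728 + 273.15 = 1001.15 K
D = 2.1798e-04 * exp(-182e3 / (8.314 * 1001.15)) = 6.95488e-14 m^2/s
Step 2: J = D * (C1 - C2) / dx
J = 6.95488e-14 * (2.36 - 2.0) / 7.2e-03
J = 3.477e-12 kg/(m^2*s)


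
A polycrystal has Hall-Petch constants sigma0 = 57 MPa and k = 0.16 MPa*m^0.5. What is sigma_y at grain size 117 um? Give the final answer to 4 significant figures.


sigma_y = sigma0 + k / sqrt(d)
d = 117 um = 1.17e-04 m
sigma_y = 57 + 0.16 / sqrt(1.17e-04)
sigma_y = 71.79 MPa


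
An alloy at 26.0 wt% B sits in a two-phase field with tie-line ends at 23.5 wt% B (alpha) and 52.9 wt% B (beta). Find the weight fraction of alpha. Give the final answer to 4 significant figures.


f_alpha = (C_beta - C0) / (C_beta - C_alpha)
f_alpha = (52.9 - 26.0) / (52.9 - 23.5)
f_alpha = 0.915


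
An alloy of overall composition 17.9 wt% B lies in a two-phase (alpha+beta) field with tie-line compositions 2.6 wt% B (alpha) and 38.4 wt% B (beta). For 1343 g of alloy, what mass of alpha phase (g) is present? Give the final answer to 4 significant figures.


f_alpha = (C_beta - C0) / (C_beta - C_alpha)
f_alpha = (38.4 - 17.9) / (38.4 - 2.6) = 0.572626
m_alpha = f_alpha * m_total = 0.572626 * 1343 = 769 g


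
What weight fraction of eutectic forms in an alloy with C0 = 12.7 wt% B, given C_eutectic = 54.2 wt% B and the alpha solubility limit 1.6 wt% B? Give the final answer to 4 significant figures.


f_primary = (C_e - C0) / (C_e - C_alpha_max)
f_primary = (54.2 - 12.7) / (54.2 - 1.6)
f_primary = 0.788973
f_eutectic = 1 - 0.788973 = 0.211


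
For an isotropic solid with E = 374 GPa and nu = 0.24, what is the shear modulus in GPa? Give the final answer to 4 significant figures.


G = E / (2*(1+nu))
G = 374 / (2*(1+0.24))
G = 150.8 GPa


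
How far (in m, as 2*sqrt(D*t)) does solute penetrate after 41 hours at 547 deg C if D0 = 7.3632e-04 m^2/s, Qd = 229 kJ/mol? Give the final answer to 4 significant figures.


Step 1: D = D0 * exp(-Qd/(R*T))
T = 820.15 K
D = 7.3632e-04 * exp(-229e3 / (8.314 * 820.15)) = 1.91306e-18 m^2/s
Step 2: L = 2*sqrt(D*t)
t = 41 h = 147600 s
L = 2*sqrt(1.91306e-18 * 147600) = 1.063e-06 m


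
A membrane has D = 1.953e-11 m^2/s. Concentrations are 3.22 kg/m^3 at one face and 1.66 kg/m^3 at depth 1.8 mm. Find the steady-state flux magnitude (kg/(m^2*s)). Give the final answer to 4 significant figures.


J = -D * (dC/dx) = D * (C1 - C2) / dx
J = 1.953e-11 * (3.22 - 1.66) / 1.8e-03
J = 1.693e-08 kg/(m^2*s)


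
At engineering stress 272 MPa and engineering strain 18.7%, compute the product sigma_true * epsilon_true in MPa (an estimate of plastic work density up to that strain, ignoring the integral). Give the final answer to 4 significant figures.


sigma_true = sigma_eng * (1 + epsilon_eng)
sigma_true = 272 * (1 + 0.187) = 322.864 MPa
epsilon_true = ln(1 + epsilon_eng)
epsilon_true = ln(1 + 0.187) = 0.171429
sigma_true * epsilon_true = 322.864 * 0.171429 = 55.35 MPa


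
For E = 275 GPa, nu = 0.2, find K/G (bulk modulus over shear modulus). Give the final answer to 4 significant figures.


G = E / (2*(1+nu))
G = 275 / (2*(1+0.2)) = 114.583 GPa
K = E / (3*(1-2*nu))
K = 275 / (3*(1-2*0.2)) = 152.778 GPa
K/G = 152.778 / 114.583 = 1.333


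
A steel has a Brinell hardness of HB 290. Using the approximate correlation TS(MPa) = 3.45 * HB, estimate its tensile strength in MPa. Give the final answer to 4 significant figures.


TS (MPa) = 3.45 * HB
TS = 3.45 * 290
TS = 1001 MPa


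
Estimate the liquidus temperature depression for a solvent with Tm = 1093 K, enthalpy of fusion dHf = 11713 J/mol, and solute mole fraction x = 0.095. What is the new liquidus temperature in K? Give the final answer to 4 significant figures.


dT = R*Tm^2*x / dHf
dT = 8.314 * 1093^2 * 0.095 / 11713
dT = 80.5575 K
T_new = 1093 - 80.5575 = 1012 K


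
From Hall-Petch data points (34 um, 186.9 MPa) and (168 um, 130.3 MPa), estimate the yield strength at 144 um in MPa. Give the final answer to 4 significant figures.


sigma_y = sigma0 + k / sqrt(d)
1/sqrt(d1) = 1/sqrt(3.4e-05) = 171.499;  1/sqrt(d2) = 77.1517
k = (sigma1 - sigma2) / (1/sqrt(d1) - 1/sqrt(d2)) = (186.9 - 130.3) / (171.499 - 77.1517) = 0.599914 MPa*m^0.5
sigma0 = sigma1 - k/sqrt(d1) = 186.9 - 0.599914*171.499 = 84.0157 MPa
sigma_y(d3) = 84.0157 + 0.599914 / sqrt(1.44e-04) = 134 MPa


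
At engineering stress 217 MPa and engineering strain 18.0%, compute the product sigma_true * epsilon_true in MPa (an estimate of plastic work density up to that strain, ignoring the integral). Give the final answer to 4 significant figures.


sigma_true = sigma_eng * (1 + epsilon_eng)
sigma_true = 217 * (1 + 0.18) = 256.06 MPa
epsilon_true = ln(1 + epsilon_eng)
epsilon_true = ln(1 + 0.18) = 0.165514
sigma_true * epsilon_true = 256.06 * 0.165514 = 42.38 MPa


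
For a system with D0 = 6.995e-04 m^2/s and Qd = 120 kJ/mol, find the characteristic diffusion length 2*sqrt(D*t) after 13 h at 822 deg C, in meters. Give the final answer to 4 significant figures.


Step 1: D = D0 * exp(-Qd/(R*T))
T = 1095.15 K
D = 6.995e-04 * exp(-120e3 / (8.314 * 1095.15)) = 1.32136e-09 m^2/s
Step 2: L = 2*sqrt(D*t)
t = 13 h = 46800 s
L = 2*sqrt(1.32136e-09 * 46800) = 0.01573 m


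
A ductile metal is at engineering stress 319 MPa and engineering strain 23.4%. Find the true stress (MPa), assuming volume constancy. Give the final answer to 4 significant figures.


sigma_true = sigma_eng * (1 + epsilon_eng)
sigma_true = 319 * (1 + 0.234)
sigma_true = 393.6 MPa


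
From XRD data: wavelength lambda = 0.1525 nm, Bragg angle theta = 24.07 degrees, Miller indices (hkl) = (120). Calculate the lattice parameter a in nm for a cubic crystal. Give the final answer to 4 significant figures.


d = lambda / (2*sin(theta))
d = 0.1525 / (2*sin(24.07 deg))
d = 0.186955 nm
a = d * sqrt(h^2+k^2+l^2) = 0.186955 * sqrt(5)
a = 0.418 nm


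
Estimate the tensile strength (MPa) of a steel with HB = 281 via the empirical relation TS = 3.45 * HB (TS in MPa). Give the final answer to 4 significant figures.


TS (MPa) = 3.45 * HB
TS = 3.45 * 281
TS = 969.5 MPa


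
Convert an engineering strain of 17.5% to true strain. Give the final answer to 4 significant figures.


epsilon_true = ln(1 + epsilon_eng)
epsilon_true = ln(1 + 0.175)
epsilon_true = 0.1613


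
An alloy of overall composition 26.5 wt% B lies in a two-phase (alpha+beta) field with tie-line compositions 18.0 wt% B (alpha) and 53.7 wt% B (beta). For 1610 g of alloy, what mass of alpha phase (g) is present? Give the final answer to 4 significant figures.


f_alpha = (C_beta - C0) / (C_beta - C_alpha)
f_alpha = (53.7 - 26.5) / (53.7 - 18.0) = 0.761905
m_alpha = f_alpha * m_total = 0.761905 * 1610 = 1227 g


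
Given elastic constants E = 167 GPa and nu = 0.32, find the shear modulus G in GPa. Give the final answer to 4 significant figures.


G = E / (2*(1+nu))
G = 167 / (2*(1+0.32))
G = 63.26 GPa


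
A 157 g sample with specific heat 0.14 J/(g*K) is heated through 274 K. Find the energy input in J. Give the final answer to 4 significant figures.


Q = m * cp * dT
Q = 157 * 0.14 * 274
Q = 6023 J


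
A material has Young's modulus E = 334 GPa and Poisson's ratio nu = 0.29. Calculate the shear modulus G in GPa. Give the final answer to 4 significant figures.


G = E / (2*(1+nu))
G = 334 / (2*(1+0.29))
G = 129.5 GPa


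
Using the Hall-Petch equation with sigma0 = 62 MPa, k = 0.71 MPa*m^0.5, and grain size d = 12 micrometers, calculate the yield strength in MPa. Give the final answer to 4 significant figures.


sigma_y = sigma0 + k / sqrt(d)
d = 12 um = 1.2e-05 m
sigma_y = 62 + 0.71 / sqrt(1.2e-05)
sigma_y = 267 MPa


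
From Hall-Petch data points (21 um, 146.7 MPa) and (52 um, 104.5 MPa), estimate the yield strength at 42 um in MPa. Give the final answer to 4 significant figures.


sigma_y = sigma0 + k / sqrt(d)
1/sqrt(d1) = 1/sqrt(2.1e-05) = 218.218;  1/sqrt(d2) = 138.675
k = (sigma1 - sigma2) / (1/sqrt(d1) - 1/sqrt(d2)) = (146.7 - 104.5) / (218.218 - 138.675) = 0.530532 MPa*m^0.5
sigma0 = sigma1 - k/sqrt(d1) = 146.7 - 0.530532*218.218 = 30.9285 MPa
sigma_y(d3) = 30.9285 + 0.530532 / sqrt(4.2e-05) = 112.8 MPa


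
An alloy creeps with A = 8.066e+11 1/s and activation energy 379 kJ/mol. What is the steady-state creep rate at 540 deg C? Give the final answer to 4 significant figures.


rate = A * exp(-Q / (R*T))
T = 540 + 273.15 = 813.15 K
rate = 8.066e+11 * exp(-379e3 / (8.314 * 813.15))
rate = 3.629e-13 1/s


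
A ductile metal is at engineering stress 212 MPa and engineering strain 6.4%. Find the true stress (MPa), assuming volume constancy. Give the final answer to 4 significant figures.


sigma_true = sigma_eng * (1 + epsilon_eng)
sigma_true = 212 * (1 + 0.064)
sigma_true = 225.6 MPa


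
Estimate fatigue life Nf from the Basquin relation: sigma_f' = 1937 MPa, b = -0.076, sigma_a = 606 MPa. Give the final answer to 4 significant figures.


sigma_a = sigma_f' * (2*Nf)^b
2*Nf = (sigma_a / sigma_f')^(1/b)
2*Nf = (606 / 1937)^(1/-0.076)
2*Nf = 4.36741e+06
Nf = 2.184e+06 cycles


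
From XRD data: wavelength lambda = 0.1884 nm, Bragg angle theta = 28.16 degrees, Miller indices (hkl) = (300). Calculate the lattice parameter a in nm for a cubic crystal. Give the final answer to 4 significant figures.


d = lambda / (2*sin(theta))
d = 0.1884 / (2*sin(28.16 deg))
d = 0.199604 nm
a = d * sqrt(h^2+k^2+l^2) = 0.199604 * sqrt(9)
a = 0.5988 nm


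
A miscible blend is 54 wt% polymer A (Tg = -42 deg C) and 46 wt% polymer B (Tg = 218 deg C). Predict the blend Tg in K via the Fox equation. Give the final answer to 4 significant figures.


1/Tg = w1/Tg1 + w2/Tg2 (in Kelvin)
Tg1 = 231.15 K, Tg2 = 491.15 K
1/Tg = 0.54/231.15 + 0.46/491.15
Tg = 305.6 K


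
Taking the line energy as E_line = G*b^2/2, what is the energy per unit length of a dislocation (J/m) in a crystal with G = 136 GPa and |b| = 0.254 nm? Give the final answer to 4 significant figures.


E = G*b^2/2
b = 0.254 nm = 2.54e-10 m
G = 136 GPa = 1.36e+11 Pa
E = 0.5 * 1.36e+11 * (2.54e-10)^2
E = 4.387e-09 J/m


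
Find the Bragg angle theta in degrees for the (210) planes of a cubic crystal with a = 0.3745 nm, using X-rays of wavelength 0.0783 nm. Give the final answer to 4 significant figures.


d = a / sqrt(h^2+k^2+l^2)
d = 0.3745 / sqrt(5) = 0.167481 nm
lambda = 2*d*sin(theta)  =>  sin(theta) = lambda / (2*d)
sin(theta) = 0.0783 / (2 * 0.167481) = 0.233757
theta = 13.52 deg


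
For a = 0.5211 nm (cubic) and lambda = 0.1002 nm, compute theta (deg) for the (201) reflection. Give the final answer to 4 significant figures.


d = a / sqrt(h^2+k^2+l^2)
d = 0.5211 / sqrt(5) = 0.233043 nm
lambda = 2*d*sin(theta)  =>  sin(theta) = lambda / (2*d)
sin(theta) = 0.1002 / (2 * 0.233043) = 0.214982
theta = 12.41 deg


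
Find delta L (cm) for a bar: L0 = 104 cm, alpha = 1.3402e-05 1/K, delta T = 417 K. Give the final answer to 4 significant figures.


dL = L0 * alpha * dT
dL = 104 * 1.3402e-05 * 417
dL = 0.5812 cm


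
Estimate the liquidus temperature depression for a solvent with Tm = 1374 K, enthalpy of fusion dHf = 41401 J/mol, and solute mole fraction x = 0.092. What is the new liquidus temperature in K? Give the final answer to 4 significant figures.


dT = R*Tm^2*x / dHf
dT = 8.314 * 1374^2 * 0.092 / 41401
dT = 34.8787 K
T_new = 1374 - 34.8787 = 1339 K


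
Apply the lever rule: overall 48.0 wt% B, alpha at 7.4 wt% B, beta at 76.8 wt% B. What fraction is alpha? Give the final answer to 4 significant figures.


f_alpha = (C_beta - C0) / (C_beta - C_alpha)
f_alpha = (76.8 - 48.0) / (76.8 - 7.4)
f_alpha = 0.415


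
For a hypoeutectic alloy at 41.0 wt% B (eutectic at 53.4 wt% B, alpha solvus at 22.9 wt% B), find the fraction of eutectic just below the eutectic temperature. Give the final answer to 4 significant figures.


f_primary = (C_e - C0) / (C_e - C_alpha_max)
f_primary = (53.4 - 41.0) / (53.4 - 22.9)
f_primary = 0.406557
f_eutectic = 1 - 0.406557 = 0.5934


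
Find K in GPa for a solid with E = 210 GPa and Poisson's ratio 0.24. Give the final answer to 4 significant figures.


K = E / (3*(1-2*nu))
K = 210 / (3*(1-2*0.24))
K = 134.6 GPa


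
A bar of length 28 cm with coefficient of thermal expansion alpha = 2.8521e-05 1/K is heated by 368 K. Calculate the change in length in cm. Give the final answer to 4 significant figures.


dL = L0 * alpha * dT
dL = 28 * 2.8521e-05 * 368
dL = 0.2939 cm


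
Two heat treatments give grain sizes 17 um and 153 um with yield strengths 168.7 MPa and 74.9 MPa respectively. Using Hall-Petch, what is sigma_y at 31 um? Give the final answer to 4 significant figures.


sigma_y = sigma0 + k / sqrt(d)
1/sqrt(d1) = 1/sqrt(1.7e-05) = 242.536;  1/sqrt(d2) = 80.8452
k = (sigma1 - sigma2) / (1/sqrt(d1) - 1/sqrt(d2)) = (168.7 - 74.9) / (242.536 - 80.8452) = 0.580121 MPa*m^0.5
sigma0 = sigma1 - k/sqrt(d1) = 168.7 - 0.580121*242.536 = 28 MPa
sigma_y(d3) = 28 + 0.580121 / sqrt(3.1e-05) = 132.2 MPa


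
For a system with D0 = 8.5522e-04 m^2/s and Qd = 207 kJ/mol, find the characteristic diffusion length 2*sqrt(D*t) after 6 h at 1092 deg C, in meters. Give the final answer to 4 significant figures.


Step 1: D = D0 * exp(-Qd/(R*T))
T = 1365.15 K
D = 8.5522e-04 * exp(-207e3 / (8.314 * 1365.15)) = 1.02651e-11 m^2/s
Step 2: L = 2*sqrt(D*t)
t = 6 h = 21600 s
L = 2*sqrt(1.02651e-11 * 21600) = 9.418e-04 m


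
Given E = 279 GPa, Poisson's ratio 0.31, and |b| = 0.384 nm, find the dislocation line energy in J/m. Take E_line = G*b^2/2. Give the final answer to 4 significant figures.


Step 1: G = E / (2*(1+nu))
G = 279 / (2*(1+0.31)) = 106.489 GPa = 1.06489e+11 Pa
Step 2: E_line = G*b^2/2
b = 0.384 nm = 3.84e-10 m
E_line = 0.5 * 1.06489e+11 * (3.84e-10)^2 = 7.851e-09 J/m


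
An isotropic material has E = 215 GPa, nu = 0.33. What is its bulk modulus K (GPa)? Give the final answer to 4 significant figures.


K = E / (3*(1-2*nu))
K = 215 / (3*(1-2*0.33))
K = 210.8 GPa


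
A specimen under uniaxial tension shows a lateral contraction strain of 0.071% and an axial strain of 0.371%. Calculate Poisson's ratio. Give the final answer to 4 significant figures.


nu = -epsilon_lat / epsilon_axial
Lateral strain is contraction (negative), so using magnitudes:
nu = 0.071 / 0.371
nu = 0.1914


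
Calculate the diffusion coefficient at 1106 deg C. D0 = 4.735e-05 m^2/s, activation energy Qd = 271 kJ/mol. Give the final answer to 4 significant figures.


D = D0 * exp(-Qd / (R*T))
T = 1379.15 K
D = 4.735e-05 * exp(-271e3 / (8.314 * 1379.15))
D = 2.576e-15 m^2/s


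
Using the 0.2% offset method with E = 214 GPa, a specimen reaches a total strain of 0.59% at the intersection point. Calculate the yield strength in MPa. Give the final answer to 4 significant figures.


Offset strain = 0.002
Elastic strain at yield = total_strain - offset = 5.9e-03 - 0.002 = 3.9e-03
sigma_y = E * elastic_strain = 214000 * 3.9e-03
sigma_y = 834.6 MPa


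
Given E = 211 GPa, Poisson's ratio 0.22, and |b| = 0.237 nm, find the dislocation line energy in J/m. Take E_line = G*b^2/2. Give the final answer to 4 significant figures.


Step 1: G = E / (2*(1+nu))
G = 211 / (2*(1+0.22)) = 86.4754 GPa = 8.64754e+10 Pa
Step 2: E_line = G*b^2/2
b = 0.237 nm = 2.37e-10 m
E_line = 0.5 * 8.64754e+10 * (2.37e-10)^2 = 2.429e-09 J/m


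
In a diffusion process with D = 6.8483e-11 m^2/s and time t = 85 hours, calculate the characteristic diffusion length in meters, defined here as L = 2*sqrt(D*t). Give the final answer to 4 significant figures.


t = 85 hr = 306000 s
Diffusion length = 2*sqrt(D*t)
= 2*sqrt(6.8483e-11 * 306000)
= 9.156e-03 m


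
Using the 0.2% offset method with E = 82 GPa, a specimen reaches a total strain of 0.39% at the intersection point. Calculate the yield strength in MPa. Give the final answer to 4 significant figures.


Offset strain = 0.002
Elastic strain at yield = total_strain - offset = 3.9e-03 - 0.002 = 1.9e-03
sigma_y = E * elastic_strain = 82000 * 1.9e-03
sigma_y = 155.8 MPa


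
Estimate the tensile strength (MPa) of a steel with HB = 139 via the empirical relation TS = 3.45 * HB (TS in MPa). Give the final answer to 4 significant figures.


TS (MPa) = 3.45 * HB
TS = 3.45 * 139
TS = 479.6 MPa


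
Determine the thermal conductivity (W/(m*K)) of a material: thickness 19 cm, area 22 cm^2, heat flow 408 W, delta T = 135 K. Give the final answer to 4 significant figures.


k = Q*L / (A*dT)
L = 0.19 m, A = 2.2e-03 m^2
k = 408 * 0.19 / (2.2e-03 * 135)
k = 261 W/(m*K)


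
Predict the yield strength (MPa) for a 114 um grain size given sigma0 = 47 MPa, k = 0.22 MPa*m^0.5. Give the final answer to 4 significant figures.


sigma_y = sigma0 + k / sqrt(d)
d = 114 um = 1.14e-04 m
sigma_y = 47 + 0.22 / sqrt(1.14e-04)
sigma_y = 67.6 MPa


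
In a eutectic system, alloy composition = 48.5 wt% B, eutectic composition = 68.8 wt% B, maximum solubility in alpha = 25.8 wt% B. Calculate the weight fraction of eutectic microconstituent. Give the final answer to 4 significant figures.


f_primary = (C_e - C0) / (C_e - C_alpha_max)
f_primary = (68.8 - 48.5) / (68.8 - 25.8)
f_primary = 0.472093
f_eutectic = 1 - 0.472093 = 0.5279


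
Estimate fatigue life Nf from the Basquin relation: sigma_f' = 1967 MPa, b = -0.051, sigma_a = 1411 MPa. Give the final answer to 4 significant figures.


sigma_a = sigma_f' * (2*Nf)^b
2*Nf = (sigma_a / sigma_f')^(1/b)
2*Nf = (1411 / 1967)^(1/-0.051)
2*Nf = 674.478
Nf = 337.2 cycles


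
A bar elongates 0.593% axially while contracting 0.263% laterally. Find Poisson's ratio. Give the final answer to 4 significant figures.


nu = -epsilon_lat / epsilon_axial
Lateral strain is contraction (negative), so using magnitudes:
nu = 0.263 / 0.593
nu = 0.4435


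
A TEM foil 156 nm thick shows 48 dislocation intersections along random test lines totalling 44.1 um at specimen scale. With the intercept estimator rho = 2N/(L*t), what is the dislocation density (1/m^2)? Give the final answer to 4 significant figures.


rho = 2N / (L * t)
L = 44.1 um = 4.41e-05 m, t = 156 nm = 1.56e-07 m
rho = 2 * 48 / (4.41e-05 * 1.56e-07)
rho = 1.395e+13 1/m^2


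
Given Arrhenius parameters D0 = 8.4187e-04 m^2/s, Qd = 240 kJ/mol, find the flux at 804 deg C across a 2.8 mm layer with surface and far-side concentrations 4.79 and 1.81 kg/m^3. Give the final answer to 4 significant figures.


Step 1: D = D0 * exp(-Qd/(R*T))
T = 804 + 273.15 = 1077.15 K
D = 8.4187e-04 * exp(-240e3 / (8.314 * 1077.15)) = 1.93381e-15 m^2/s
Step 2: J = D * (C1 - C2) / dx
J = 1.93381e-15 * (4.79 - 1.81) / 2.8e-03
J = 2.058e-12 kg/(m^2*s)


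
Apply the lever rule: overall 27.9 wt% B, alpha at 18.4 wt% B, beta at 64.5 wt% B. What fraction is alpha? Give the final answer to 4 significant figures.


f_alpha = (C_beta - C0) / (C_beta - C_alpha)
f_alpha = (64.5 - 27.9) / (64.5 - 18.4)
f_alpha = 0.7939


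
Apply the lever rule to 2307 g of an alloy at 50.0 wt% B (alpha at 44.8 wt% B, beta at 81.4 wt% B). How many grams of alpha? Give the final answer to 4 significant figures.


f_alpha = (C_beta - C0) / (C_beta - C_alpha)
f_alpha = (81.4 - 50.0) / (81.4 - 44.8) = 0.857923
m_alpha = f_alpha * m_total = 0.857923 * 2307 = 1979 g


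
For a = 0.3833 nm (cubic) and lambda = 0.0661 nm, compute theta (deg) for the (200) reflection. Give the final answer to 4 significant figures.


d = a / sqrt(h^2+k^2+l^2)
d = 0.3833 / sqrt(4) = 0.19165 nm
lambda = 2*d*sin(theta)  =>  sin(theta) = lambda / (2*d)
sin(theta) = 0.0661 / (2 * 0.19165) = 0.17245
theta = 9.93 deg


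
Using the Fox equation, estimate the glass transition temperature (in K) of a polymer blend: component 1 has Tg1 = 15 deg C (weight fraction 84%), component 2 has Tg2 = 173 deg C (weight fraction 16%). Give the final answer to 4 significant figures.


1/Tg = w1/Tg1 + w2/Tg2 (in Kelvin)
Tg1 = 288.15 K, Tg2 = 446.15 K
1/Tg = 0.84/288.15 + 0.16/446.15
Tg = 305.5 K


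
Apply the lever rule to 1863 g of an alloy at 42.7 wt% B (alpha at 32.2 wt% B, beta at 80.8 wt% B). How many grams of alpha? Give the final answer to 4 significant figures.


f_alpha = (C_beta - C0) / (C_beta - C_alpha)
f_alpha = (80.8 - 42.7) / (80.8 - 32.2) = 0.783951
m_alpha = f_alpha * m_total = 0.783951 * 1863 = 1461 g


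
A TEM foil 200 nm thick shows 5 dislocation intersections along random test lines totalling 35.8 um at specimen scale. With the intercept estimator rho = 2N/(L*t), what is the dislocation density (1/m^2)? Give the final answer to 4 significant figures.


rho = 2N / (L * t)
L = 35.8 um = 3.58e-05 m, t = 200 nm = 2e-07 m
rho = 2 * 5 / (3.58e-05 * 2e-07)
rho = 1.397e+12 1/m^2


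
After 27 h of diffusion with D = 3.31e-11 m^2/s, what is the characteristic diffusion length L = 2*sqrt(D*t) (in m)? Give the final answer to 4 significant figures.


t = 27 hr = 97200 s
Diffusion length = 2*sqrt(D*t)
= 2*sqrt(3.31e-11 * 97200)
= 3.587e-03 m


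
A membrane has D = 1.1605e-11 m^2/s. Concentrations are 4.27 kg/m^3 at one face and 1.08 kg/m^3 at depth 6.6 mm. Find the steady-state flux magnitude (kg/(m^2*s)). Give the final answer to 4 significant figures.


J = -D * (dC/dx) = D * (C1 - C2) / dx
J = 1.1605e-11 * (4.27 - 1.08) / 6.6e-03
J = 5.609e-09 kg/(m^2*s)


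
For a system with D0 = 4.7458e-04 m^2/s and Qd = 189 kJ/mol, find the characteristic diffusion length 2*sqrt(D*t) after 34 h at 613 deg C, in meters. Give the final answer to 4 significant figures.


Step 1: D = D0 * exp(-Qd/(R*T))
T = 886.15 K
D = 4.7458e-04 * exp(-189e3 / (8.314 * 886.15)) = 3.42917e-15 m^2/s
Step 2: L = 2*sqrt(D*t)
t = 34 h = 122400 s
L = 2*sqrt(3.42917e-15 * 122400) = 4.097e-05 m


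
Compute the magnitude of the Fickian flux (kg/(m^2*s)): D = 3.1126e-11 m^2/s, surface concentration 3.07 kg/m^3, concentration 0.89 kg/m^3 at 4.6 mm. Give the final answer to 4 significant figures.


J = -D * (dC/dx) = D * (C1 - C2) / dx
J = 3.1126e-11 * (3.07 - 0.89) / 4.6e-03
J = 1.475e-08 kg/(m^2*s)


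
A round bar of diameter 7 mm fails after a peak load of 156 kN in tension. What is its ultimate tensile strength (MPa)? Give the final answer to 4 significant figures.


A0 = pi*(d/2)^2 = pi*(7/2)^2 = 38.4845 mm^2
UTS = F_max / A0 = 156*1000 / 38.4845
UTS = 4054 MPa


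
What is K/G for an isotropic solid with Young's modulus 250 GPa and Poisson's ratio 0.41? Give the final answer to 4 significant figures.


G = E / (2*(1+nu))
G = 250 / (2*(1+0.41)) = 88.6525 GPa
K = E / (3*(1-2*nu))
K = 250 / (3*(1-2*0.41)) = 462.963 GPa
K/G = 462.963 / 88.6525 = 5.222


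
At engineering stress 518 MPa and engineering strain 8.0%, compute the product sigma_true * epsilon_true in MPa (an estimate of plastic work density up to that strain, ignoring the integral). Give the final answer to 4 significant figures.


sigma_true = sigma_eng * (1 + epsilon_eng)
sigma_true = 518 * (1 + 0.08) = 559.44 MPa
epsilon_true = ln(1 + epsilon_eng)
epsilon_true = ln(1 + 0.08) = 0.076961
sigma_true * epsilon_true = 559.44 * 0.076961 = 43.06 MPa


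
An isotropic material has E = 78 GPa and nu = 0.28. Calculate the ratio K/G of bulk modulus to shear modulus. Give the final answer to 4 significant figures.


G = E / (2*(1+nu))
G = 78 / (2*(1+0.28)) = 30.4688 GPa
K = E / (3*(1-2*nu))
K = 78 / (3*(1-2*0.28)) = 59.0909 GPa
K/G = 59.0909 / 30.4688 = 1.939


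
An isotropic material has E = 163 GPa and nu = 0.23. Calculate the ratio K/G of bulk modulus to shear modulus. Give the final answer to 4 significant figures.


G = E / (2*(1+nu))
G = 163 / (2*(1+0.23)) = 66.2602 GPa
K = E / (3*(1-2*nu))
K = 163 / (3*(1-2*0.23)) = 100.617 GPa
K/G = 100.617 / 66.2602 = 1.519


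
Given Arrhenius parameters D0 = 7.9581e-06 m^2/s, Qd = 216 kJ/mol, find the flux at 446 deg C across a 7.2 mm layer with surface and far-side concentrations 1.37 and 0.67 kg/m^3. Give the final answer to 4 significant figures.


Step 1: D = D0 * exp(-Qd/(R*T))
T = 446 + 273.15 = 719.15 K
D = 7.9581e-06 * exp(-216e3 / (8.314 * 719.15)) = 1.62678e-21 m^2/s
Step 2: J = D * (C1 - C2) / dx
J = 1.62678e-21 * (1.37 - 0.67) / 7.2e-03
J = 1.582e-19 kg/(m^2*s)


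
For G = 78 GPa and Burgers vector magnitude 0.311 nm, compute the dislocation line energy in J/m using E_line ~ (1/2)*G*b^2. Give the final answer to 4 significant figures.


E = G*b^2/2
b = 0.311 nm = 3.11e-10 m
G = 78 GPa = 7.8e+10 Pa
E = 0.5 * 7.8e+10 * (3.11e-10)^2
E = 3.772e-09 J/m


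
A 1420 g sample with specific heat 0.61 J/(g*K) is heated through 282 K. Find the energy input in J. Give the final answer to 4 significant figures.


Q = m * cp * dT
Q = 1420 * 0.61 * 282
Q = 244300 J


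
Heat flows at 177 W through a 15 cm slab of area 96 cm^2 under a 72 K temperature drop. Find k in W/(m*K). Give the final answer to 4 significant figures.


k = Q*L / (A*dT)
L = 0.15 m, A = 9.6e-03 m^2
k = 177 * 0.15 / (9.6e-03 * 72)
k = 38.41 W/(m*K)


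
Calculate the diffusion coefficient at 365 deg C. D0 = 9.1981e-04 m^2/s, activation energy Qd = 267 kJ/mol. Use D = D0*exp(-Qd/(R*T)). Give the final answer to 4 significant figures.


D = D0 * exp(-Qd / (R*T))
T = 638.15 K
D = 9.1981e-04 * exp(-267e3 / (8.314 * 638.15))
D = 1.283e-25 m^2/s


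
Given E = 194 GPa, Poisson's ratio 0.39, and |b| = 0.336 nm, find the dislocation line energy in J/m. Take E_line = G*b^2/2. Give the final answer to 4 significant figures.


Step 1: G = E / (2*(1+nu))
G = 194 / (2*(1+0.39)) = 69.7842 GPa = 6.97842e+10 Pa
Step 2: E_line = G*b^2/2
b = 0.336 nm = 3.36e-10 m
E_line = 0.5 * 6.97842e+10 * (3.36e-10)^2 = 3.939e-09 J/m


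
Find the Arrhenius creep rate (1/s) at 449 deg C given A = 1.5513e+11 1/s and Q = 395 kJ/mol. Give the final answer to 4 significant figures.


rate = A * exp(-Q / (R*T))
T = 449 + 273.15 = 722.15 K
rate = 1.5513e+11 * exp(-395e3 / (8.314 * 722.15))
rate = 4.154e-18 1/s


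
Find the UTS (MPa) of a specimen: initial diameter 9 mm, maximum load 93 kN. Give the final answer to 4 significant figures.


A0 = pi*(d/2)^2 = pi*(9/2)^2 = 63.6173 mm^2
UTS = F_max / A0 = 93*1000 / 63.6173
UTS = 1462 MPa


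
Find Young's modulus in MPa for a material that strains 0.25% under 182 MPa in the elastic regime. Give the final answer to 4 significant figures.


E = sigma / epsilon
epsilon = 0.25% = 2.5e-03
E = 182 / 2.5e-03
E = 72800 MPa
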